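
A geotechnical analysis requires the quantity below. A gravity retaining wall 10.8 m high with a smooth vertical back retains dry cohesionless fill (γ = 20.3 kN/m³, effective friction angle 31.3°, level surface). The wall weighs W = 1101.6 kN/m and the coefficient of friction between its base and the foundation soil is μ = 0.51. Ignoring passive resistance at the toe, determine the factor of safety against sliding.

1.50

K_a = tan²(45° − 31.3°/2) = 0.3162.
P_a = ½K_aγH² = 0.5×0.3162×20.3×10.8² = 374.4 kN/m, acting at H/3 = 3.600 m above the base.
FS_sliding = μW / P_a = 0.51×1101.6 / 374.4 = 1.501.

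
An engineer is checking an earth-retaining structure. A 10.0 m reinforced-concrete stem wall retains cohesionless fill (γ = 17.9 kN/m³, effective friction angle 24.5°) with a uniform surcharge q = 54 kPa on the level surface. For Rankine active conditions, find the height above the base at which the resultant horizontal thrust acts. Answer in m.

3.96 m

K_a = 0.4137.
Triangular part P₁ = ½K_aγH² = 370.3 at H/3 = 3.333 m; rectangular part P₂ = K_a q H = 223.4 at H/2 = 5.000 m.
ȳ = (P₁·3.333 + P₂·5.000)/(P₁+P₂) = 3.961 m.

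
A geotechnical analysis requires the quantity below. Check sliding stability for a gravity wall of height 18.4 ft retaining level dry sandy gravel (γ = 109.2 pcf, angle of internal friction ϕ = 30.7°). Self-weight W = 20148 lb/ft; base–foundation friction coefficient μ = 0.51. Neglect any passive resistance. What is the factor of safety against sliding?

K_a = tan²(45° − 30.7°/2) = 0.3240.
P_a = ½K_aγH² = 0.5×0.3240×109.2×18.4² = 5990 lb/ft, acting at H/3 = 6.133 ft above the base.
FS_sliding = μW / P_a = 0.51×20148 / 5990 = 1.716.

1.72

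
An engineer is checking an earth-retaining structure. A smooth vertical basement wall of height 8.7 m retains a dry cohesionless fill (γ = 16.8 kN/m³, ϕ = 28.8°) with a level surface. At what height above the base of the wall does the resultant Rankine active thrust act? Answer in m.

K_a = 0.3498.
The pressure distribution is triangular, so the resultant acts at H/3 above the base = 8.7/3 = 2.900 m.

2.90 m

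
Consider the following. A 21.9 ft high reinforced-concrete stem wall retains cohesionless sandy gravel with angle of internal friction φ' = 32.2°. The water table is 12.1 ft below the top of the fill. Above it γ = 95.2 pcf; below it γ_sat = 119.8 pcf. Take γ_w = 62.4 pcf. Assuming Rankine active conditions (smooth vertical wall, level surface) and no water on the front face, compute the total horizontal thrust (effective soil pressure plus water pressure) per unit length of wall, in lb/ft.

9400 lb/ft

K_a = tan²(45° − φ/2) = 0.3047.
γ' = 119.8 − 62.4 = 57.40 pcf. Depth below WT = 9.8 ft.
σ'_h at WT = K_a γ d_w = 351.0 psf; at base = 351.0 + K_a γ' × 9.8 = 522.5 psf.
P₁ (0–12.1 ft) = ½×351.0×12.1 = 2124. P₂ (12.1–21.9 ft) = ½(351.0+522.5)×9.8 = 4280.
P_w = ½ γ_w h₂² = 0.5×62.4×9.8² = 2996. Total = 2124+4280+2996 = 9400 lb/ft.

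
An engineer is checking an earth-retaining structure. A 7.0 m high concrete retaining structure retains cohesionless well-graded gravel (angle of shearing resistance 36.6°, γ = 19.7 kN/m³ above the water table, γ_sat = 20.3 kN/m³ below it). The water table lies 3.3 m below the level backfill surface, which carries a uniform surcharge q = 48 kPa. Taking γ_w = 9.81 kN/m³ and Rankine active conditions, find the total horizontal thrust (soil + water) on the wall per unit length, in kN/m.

K_a = tan²(45° − φ/2) = 0.2530.
γ' = 20.3 − 9.81 = 10.49 kN/m³. h₂ = H − d_w = 3.7 m.
σ'_h: at surface K_a·q = 12.14; at WT K_a(q+γd_w) = 28.59; at base K_a(q+γd_w+γ'h₂) = 38.40 kPa.
P₁ = ½(12.14+28.59)×3.3 = 67.20; P₂ = ½(28.59+38.40)×3.7 = 123.9; P_w = ½γ_w h₂² = 67.15.
Total = 67.20+123.9+67.15 = 258.3 kN/m.

258 kN/m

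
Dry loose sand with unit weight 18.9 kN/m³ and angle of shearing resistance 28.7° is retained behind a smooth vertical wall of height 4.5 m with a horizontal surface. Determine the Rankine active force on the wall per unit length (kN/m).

K_a = tan²(45° − φ/2) = 0.3511.
P_a = ½ K_a γ H² = 0.5 × 0.3511 × 18.9 × 4.5² = 67.20 kN/m.

67.2 kN/m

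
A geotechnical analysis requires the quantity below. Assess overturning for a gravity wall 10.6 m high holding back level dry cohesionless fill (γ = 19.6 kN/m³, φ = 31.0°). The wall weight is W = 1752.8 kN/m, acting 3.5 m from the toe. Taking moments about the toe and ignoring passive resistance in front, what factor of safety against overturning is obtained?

K_a = tan²(45° − 31.0°/2) = 0.3201.
P_a = ½K_aγH² = 0.5×0.3201×19.6×10.6² = 352.5 kN/m, acting at H/3 = 3.533 m above the base.
Overturning moment M_o = P_a × H/3 = 352.5 × 3.533 = 1245.
Resisting moment M_r = W × 3.5 = 1752.8 × 3.5 = 6135.
FS_overturning = M_r/M_o = 6135/1245 = 4.926.

4.93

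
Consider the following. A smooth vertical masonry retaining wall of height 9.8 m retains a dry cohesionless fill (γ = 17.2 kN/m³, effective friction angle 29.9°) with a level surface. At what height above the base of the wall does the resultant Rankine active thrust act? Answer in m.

3.27 m

K_a = 0.3347.
The pressure distribution is triangular, so the resultant acts at H/3 above the base = 9.8/3 = 3.267 m.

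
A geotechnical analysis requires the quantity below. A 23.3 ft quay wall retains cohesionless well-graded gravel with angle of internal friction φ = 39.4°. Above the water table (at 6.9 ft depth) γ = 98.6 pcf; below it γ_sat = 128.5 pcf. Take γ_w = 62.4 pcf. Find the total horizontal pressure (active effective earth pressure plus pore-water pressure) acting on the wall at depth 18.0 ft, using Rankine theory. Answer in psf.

1010 psf

K_a = (1 − sin φ)/(1 + sin φ) = 0.2234.
γ' = 128.5 − 62.4 = 66.10 pcf.
Effective vertical stress at 18.0 ft: σ'_v = 98.6×6.9 + 66.10×11.1 = 1414 psf.
σ'_h = K_a σ'_v = 0.2234 × 1414 = 316.0 psf; u = γ_w × 11.1 = 692.6 psf.
Total σ_h = 316.0 + 692.6 = 1009 psf.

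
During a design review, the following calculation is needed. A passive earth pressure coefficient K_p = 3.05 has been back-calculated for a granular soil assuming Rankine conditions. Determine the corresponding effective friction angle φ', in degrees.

K_p = (1+sin φ)/(1−sin φ) ⇒ sin φ = (K_p − 1)/(K_p + 1) = 0.5062.
φ = arcsin(0.5062) = 30.41°.

30.4°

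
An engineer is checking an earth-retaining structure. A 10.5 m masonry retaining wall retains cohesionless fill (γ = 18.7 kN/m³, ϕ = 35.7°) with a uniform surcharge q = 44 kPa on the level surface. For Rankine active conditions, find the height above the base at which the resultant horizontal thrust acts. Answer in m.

K_a = 0.2630.
Triangular part P₁ = ½K_aγH² = 271.1 at H/3 = 3.500 m; rectangular part P₂ = K_a q H = 121.5 at H/2 = 5.250 m.
ȳ = (P₁·3.500 + P₂·5.250)/(P₁+P₂) = 4.042 m.

4.04 m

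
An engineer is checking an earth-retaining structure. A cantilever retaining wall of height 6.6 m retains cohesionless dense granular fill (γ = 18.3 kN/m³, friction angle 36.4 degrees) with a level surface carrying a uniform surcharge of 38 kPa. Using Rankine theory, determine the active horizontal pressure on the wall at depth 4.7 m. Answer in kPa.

31.6 kPa

K_a = (1 − sin φ)/(1 + sin φ) = 0.2552.
σ_v = γz + q = 18.3 × 4.7 + 38 = 124.0 kPa.
σ_h = K_a σ_v = 0.2552 × 124.0 = 31.64 kPa.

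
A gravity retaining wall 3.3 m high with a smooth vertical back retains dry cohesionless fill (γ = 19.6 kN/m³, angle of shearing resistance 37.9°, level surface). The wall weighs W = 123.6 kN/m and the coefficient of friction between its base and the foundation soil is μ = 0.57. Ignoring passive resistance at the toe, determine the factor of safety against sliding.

2.76

K_a = tan²(45° − 37.9°/2) = 0.2389.
P_a = ½K_aγH² = 0.5×0.2389×19.6×3.3² = 25.50 kN/m, acting at H/3 = 1.100 m above the base.
FS_sliding = μW / P_a = 0.57×123.6 / 25.50 = 2.763.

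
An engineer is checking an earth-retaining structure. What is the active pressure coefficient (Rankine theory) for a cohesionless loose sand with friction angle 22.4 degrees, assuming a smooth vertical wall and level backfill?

K_a = tan²(45° − φ/2) = tan²(33.80°) = 0.4482.

0.448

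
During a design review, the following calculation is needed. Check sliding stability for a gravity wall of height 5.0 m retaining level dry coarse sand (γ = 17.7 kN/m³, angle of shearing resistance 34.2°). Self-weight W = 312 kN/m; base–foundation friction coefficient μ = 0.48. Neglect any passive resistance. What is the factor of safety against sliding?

K_a = tan²(45° − 34.2°/2) = 0.2803.
P_a = ½K_aγH² = 0.5×0.2803×17.7×5.0² = 62.03 kN/m, acting at H/3 = 1.667 m above the base.
FS_sliding = μW / P_a = 0.48×312 / 62.03 = 2.414.

2.41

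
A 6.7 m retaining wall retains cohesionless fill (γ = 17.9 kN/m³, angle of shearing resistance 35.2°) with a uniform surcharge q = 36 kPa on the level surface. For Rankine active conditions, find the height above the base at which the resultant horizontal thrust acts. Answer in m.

2.65 m

K_a = 0.2687.
Triangular part P₁ = ½K_aγH² = 107.9 at H/3 = 2.233 m; rectangular part P₂ = K_a q H = 64.81 at H/2 = 3.350 m.
ȳ = (P₁·2.233 + P₂·3.350)/(P₁+P₂) = 2.652 m.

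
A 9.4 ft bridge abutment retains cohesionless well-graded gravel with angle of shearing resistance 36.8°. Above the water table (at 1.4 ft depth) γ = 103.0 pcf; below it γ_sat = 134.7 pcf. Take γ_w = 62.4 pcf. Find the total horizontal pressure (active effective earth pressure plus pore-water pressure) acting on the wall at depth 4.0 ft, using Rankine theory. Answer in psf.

K_a = (1 − sin φ)/(1 + sin φ) = 0.2508.
γ' = 134.7 − 62.4 = 72.30 pcf.
Effective vertical stress at 4.0 ft: σ'_v = 103.0×1.4 + 72.30×2.60 = 332.2 psf.
σ'_h = K_a σ'_v = 0.2508 × 332.2 = 83.30 psf; u = γ_w × 2.60 = 162.2 psf.
Total σ_h = 83.30 + 162.2 = 245.5 psf.

246 psf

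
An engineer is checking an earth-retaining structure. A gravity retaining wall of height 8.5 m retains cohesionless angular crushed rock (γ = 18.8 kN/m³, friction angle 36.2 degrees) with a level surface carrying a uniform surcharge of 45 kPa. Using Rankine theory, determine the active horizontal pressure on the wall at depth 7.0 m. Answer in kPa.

K_a = (1 − sin φ)/(1 + sin φ) = 0.2574.
σ_v = γz + q = 18.8 × 7.0 + 45 = 176.6 kPa.
σ_h = K_a σ_v = 0.2574 × 176.6 = 45.45 kPa.

45.5 kPa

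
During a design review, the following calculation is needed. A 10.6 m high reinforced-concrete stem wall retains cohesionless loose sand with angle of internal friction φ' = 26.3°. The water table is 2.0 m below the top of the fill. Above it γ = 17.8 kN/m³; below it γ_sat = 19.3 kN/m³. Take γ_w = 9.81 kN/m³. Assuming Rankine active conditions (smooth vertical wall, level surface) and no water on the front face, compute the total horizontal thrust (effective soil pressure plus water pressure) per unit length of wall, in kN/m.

K_a = tan²(45° − φ/2) = 0.3859.
γ' = 19.3 − 9.81 = 9.490 kN/m³. Depth below WT = 8.6 m.
σ'_h at WT = K_a γ d_w = 13.74 kPa; at base = 13.74 + K_a γ' × 8.6 = 45.24 kPa.
P₁ (0–2.0 m) = ½×13.74×2.0 = 13.74. P₂ (2.0–10.6 m) = ½(13.74+45.24)×8.6 = 253.6.
P_w = ½ γ_w h₂² = 0.5×9.81×8.6² = 362.8. Total = 13.74+253.6+362.8 = 630.1 kN/m.

630 kN/m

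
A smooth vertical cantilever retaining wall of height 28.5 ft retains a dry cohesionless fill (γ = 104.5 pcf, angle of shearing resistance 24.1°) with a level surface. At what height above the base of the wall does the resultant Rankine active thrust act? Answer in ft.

9.50 ft

K_a = 0.4201.
The pressure distribution is triangular, so the resultant acts at H/3 above the base = 28.5/3 = 9.500 ft.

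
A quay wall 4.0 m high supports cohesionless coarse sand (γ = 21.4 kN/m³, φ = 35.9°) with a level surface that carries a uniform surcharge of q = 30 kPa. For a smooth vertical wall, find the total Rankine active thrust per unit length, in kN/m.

K_a = tan²(45° − φ/2) = 0.2607.
Soil triangle: ½ K_a γ H² = 0.5×0.2607×21.4×4.0² = 44.64 kN/m.
Surcharge rectangle: K_a q H = 0.2607×30×4.0 = 31.29 kN/m.
Total = 44.64 + 31.29 = 75.93 kN/m.

75.9 kN/m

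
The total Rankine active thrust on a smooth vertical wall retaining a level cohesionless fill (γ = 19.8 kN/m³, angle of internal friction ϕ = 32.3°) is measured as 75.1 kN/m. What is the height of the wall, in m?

K_a = 0.3035. P_a = ½ K_a γ H² ⇒ H = √(2P_a/(K_a γ)).
H = √(2×75.1/(0.3035×19.8)) = 5.000 m.

5.00 m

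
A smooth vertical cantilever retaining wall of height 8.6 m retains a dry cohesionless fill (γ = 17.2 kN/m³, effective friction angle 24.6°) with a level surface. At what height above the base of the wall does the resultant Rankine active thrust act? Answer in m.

K_a = 0.4121.
The pressure distribution is triangular, so the resultant acts at H/3 above the base = 8.6/3 = 2.867 m.

2.87 m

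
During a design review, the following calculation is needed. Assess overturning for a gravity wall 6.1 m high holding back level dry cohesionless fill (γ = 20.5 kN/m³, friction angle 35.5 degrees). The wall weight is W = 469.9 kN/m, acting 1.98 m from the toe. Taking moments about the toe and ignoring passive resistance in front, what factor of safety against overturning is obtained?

4.52

K_a = tan²(45° − 35.5°/2) = 0.2653.
P_a = ½K_aγH² = 0.5×0.2653×20.5×6.1² = 101.2 kN/m, acting at H/3 = 2.033 m above the base.
Overturning moment M_o = P_a × H/3 = 101.2 × 2.033 = 205.7.
Resisting moment M_r = W × 1.98 = 469.9 × 1.98 = 930.4.
FS_overturning = M_r/M_o = 930.4/205.7 = 4.523.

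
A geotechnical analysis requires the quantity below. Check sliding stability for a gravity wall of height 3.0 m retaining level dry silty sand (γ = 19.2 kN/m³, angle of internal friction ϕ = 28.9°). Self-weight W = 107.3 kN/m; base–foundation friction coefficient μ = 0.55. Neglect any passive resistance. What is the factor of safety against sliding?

K_a = tan²(45° − 28.9°/2) = 0.3484.
P_a = ½K_aγH² = 0.5×0.3484×19.2×3.0² = 30.10 kN/m, acting at H/3 = 1.000 m above the base.
FS_sliding = μW / P_a = 0.55×107.3 / 30.10 = 1.961.

1.96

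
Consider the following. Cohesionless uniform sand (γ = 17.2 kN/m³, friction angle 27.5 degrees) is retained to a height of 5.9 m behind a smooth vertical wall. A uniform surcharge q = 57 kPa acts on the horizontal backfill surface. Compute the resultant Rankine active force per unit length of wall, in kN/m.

K_a = tan²(45° − φ/2) = 0.3682.
Soil triangle: ½ K_a γ H² = 0.5×0.3682×17.2×5.9² = 110.2 kN/m.
Surcharge rectangle: K_a q H = 0.3682×57×5.9 = 123.8 kN/m.
Total = 110.2 + 123.8 = 234.1 kN/m.

234 kN/m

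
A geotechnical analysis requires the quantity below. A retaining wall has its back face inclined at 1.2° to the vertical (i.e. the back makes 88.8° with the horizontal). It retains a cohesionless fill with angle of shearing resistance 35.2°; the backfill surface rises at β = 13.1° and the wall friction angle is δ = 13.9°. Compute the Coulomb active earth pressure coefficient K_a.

0.297

K_a = sin²(α+φ) / [sin²α · sin(α−δ) · (1 + √{sin(φ+δ)sin(φ−β) / (sin(α−δ)sin(α+β))})²].
With α = 88.8°, φ = 35.2°, δ = 13.9°, β = 13.1°: K_a = 0.2970.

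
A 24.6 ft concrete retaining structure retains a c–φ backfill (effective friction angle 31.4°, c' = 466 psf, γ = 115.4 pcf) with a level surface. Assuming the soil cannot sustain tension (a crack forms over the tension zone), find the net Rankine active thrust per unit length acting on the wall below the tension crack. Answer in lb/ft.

1890 lb/ft

K_a = 0.3149; √K_a = 0.5612.
Tension-crack depth z_c = 2c/(γ√K_a) = 2×466/(115.4×0.5612) = 14.39 ft.
σ_a at base = K_a γ H − 2c√K_a = 0.3149×115.4×24.6 − 2×466×0.5612 = 371.0 psf.
P_a = ½ × 371.0 × (H − z_c) = 0.5×371.0×10.21 = 1894 lb/ft.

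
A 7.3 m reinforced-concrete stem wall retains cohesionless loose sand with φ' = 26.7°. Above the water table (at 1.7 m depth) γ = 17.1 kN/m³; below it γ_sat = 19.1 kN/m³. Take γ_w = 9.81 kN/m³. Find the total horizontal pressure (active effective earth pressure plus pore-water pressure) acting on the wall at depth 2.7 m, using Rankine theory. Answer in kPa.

24.4 kPa

K_a = (1 − sin φ)/(1 + sin φ) = 0.3800.
γ' = 19.1 − 9.81 = 9.290 kN/m³.
Effective vertical stress at 2.7 m: σ'_v = 17.1×1.7 + 9.290×1.00 = 38.36 kPa.
σ'_h = K_a σ'_v = 0.3800 × 38.36 = 14.58 kPa; u = γ_w × 1.00 = 9.810 kPa.
Total σ_h = 14.58 + 9.810 = 24.39 kPa.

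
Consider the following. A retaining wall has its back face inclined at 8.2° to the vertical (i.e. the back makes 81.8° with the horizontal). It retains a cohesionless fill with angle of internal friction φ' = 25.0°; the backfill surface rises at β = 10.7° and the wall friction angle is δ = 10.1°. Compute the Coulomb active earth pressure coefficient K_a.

K_a = sin²(α+φ) / [sin²α · sin(α−δ) · (1 + √{sin(φ+δ)sin(φ−β) / (sin(α−δ)sin(α+β))})²].
With α = 81.8°, φ = 25.0°, δ = 10.1°, β = 10.7°: K_a = 0.5122.

0.512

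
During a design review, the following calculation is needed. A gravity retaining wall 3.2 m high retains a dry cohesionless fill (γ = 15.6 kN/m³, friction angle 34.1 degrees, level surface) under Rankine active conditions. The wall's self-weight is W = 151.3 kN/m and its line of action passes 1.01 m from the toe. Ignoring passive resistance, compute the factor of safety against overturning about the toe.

K_a = tan²(45° − 34.1°/2) = 0.2815.
P_a = ½K_aγH² = 0.5×0.2815×15.6×3.2² = 22.49 kN/m, acting at H/3 = 1.067 m above the base.
Overturning moment M_o = P_a × H/3 = 22.49 × 1.067 = 23.99.
Resisting moment M_r = W × 1.01 = 151.3 × 1.01 = 152.8.
FS_overturning = M_r/M_o = 152.8/23.99 = 6.371.

6.37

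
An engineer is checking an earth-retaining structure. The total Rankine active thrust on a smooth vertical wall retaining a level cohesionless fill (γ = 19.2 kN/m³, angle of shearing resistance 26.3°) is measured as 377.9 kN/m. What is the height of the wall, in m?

K_a = 0.3859. P_a = ½ K_a γ H² ⇒ H = √(2P_a/(K_a γ)).
H = √(2×377.9/(0.3859×19.2)) = 10.10 m.

10.1 m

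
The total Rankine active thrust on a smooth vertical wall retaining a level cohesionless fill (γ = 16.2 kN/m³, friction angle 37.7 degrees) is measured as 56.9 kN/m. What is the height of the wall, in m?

K_a = 0.2411. P_a = ½ K_a γ H² ⇒ H = √(2P_a/(K_a γ)).
H = √(2×56.9/(0.2411×16.2)) = 5.398 m.

5.40 m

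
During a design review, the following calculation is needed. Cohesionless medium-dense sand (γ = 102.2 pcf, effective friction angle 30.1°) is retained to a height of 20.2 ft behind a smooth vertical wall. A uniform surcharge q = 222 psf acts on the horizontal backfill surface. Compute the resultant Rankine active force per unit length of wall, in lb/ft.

K_a = tan²(45° − φ/2) = 0.3320.
Soil triangle: ½ K_a γ H² = 0.5×0.3320×102.2×20.2² = 6922 lb/ft.
Surcharge rectangle: K_a q H = 0.3320×222×20.2 = 1489 lb/ft.
Total = 6922 + 1489 = 8411 lb/ft.

8410 lb/ft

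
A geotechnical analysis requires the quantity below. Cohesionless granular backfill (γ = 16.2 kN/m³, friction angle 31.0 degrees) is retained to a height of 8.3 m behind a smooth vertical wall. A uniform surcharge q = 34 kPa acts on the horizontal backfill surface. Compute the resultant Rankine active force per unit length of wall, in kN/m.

269 kN/m

K_a = tan²(45° − φ/2) = 0.3201.
Soil triangle: ½ K_a γ H² = 0.5×0.3201×16.2×8.3² = 178.6 kN/m.
Surcharge rectangle: K_a q H = 0.3201×34×8.3 = 90.33 kN/m.
Total = 178.6 + 90.33 = 268.9 kN/m.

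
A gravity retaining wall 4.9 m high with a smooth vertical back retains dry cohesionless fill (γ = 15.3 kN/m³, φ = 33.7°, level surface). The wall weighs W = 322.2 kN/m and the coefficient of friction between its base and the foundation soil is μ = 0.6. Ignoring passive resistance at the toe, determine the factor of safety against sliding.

3.68

K_a = tan²(45° − 33.7°/2) = 0.2863.
P_a = ½K_aγH² = 0.5×0.2863×15.3×4.9² = 52.59 kN/m, acting at H/3 = 1.633 m above the base.
FS_sliding = μW / P_a = 0.6×322.2 / 52.59 = 3.676.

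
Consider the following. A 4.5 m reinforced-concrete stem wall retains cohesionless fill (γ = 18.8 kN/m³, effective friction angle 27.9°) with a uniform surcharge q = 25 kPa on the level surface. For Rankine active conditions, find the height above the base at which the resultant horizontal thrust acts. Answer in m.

1.78 m

K_a = 0.3625.
Triangular part P₁ = ½K_aγH² = 68.99 at H/3 = 1.500 m; rectangular part P₂ = K_a q H = 40.78 at H/2 = 2.250 m.
ȳ = (P₁·1.500 + P₂·2.250)/(P₁+P₂) = 1.779 m.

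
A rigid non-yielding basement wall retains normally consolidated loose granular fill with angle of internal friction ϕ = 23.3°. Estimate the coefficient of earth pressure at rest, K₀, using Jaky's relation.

0.604

K₀ = 1 − sin φ' = 1 − sin 23.3° = 0.6045.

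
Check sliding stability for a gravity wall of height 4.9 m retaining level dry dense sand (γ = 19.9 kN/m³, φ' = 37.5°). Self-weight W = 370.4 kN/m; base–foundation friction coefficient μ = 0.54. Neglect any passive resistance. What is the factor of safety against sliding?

K_a = tan²(45° − 37.5°/2) = 0.2432.
P_a = ½K_aγH² = 0.5×0.2432×19.9×4.9² = 58.10 kN/m, acting at H/3 = 1.633 m above the base.
FS_sliding = μW / P_a = 0.54×370.4 / 58.10 = 3.443.

3.44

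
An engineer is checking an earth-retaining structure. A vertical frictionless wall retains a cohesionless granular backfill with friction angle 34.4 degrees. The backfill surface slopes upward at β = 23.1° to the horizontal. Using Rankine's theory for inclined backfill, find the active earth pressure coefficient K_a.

K_a = cos β · (cos β − √(cos²β − cos²φ)) / (cos β + √(cos²β − cos²φ)).
cos β = 0.9198, cos φ = 0.8251, √(cos²β − cos²φ) = 0.4065.
K_a = 0.9198 × (0.9198 − 0.4065)/(0.9198 + 0.4065) = 0.3560.

0.356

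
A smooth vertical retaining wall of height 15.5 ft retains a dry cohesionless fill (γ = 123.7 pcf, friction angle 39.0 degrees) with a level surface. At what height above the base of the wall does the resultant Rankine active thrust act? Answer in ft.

K_a = 0.2275.
The pressure distribution is triangular, so the resultant acts at H/3 above the base = 15.5/3 = 5.167 ft.

5.17 ft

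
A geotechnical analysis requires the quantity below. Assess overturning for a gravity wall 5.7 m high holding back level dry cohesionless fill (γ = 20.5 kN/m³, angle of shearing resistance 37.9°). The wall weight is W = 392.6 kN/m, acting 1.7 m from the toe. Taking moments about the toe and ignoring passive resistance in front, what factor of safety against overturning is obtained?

4.41

K_a = tan²(45° − 37.9°/2) = 0.2389.
P_a = ½K_aγH² = 0.5×0.2389×20.5×5.7² = 79.57 kN/m, acting at H/3 = 1.900 m above the base.
Overturning moment M_o = P_a × H/3 = 79.57 × 1.900 = 151.2.
Resisting moment M_r = W × 1.7 = 392.6 × 1.7 = 667.4.
FS_overturning = M_r/M_o = 667.4/151.2 = 4.415.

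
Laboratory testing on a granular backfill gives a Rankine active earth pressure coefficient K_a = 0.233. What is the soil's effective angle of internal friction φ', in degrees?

38.5°

K_a = tan²(45° − φ/2) ⇒ 45° − φ/2 = arctan(√0.233) = 25.77°.
φ = 2(45° − 25.77°) = 38.47°.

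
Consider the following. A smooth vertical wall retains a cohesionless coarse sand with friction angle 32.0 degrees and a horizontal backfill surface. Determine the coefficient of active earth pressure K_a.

K_a = tan²(45° − φ/2) = tan²(29.00°) = 0.3073.

0.307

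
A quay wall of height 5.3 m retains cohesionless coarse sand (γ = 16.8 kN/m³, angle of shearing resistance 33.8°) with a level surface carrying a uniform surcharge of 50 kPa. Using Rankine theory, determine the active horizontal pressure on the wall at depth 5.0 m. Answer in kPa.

K_a = (1 − sin φ)/(1 + sin φ) = 0.2851.
σ_v = γz + q = 16.8 × 5.0 + 50 = 134.0 kPa.
σ_h = K_a σ_v = 0.2851 × 134.0 = 38.20 kPa.

38.2 kPa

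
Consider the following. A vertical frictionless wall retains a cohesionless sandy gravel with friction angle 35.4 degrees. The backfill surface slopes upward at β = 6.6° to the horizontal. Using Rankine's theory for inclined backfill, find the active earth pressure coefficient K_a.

0.271

K_a = cos β · (cos β − √(cos²β − cos²φ)) / (cos β + √(cos²β − cos²φ)).
cos β = 0.9934, cos φ = 0.8151, √(cos²β − cos²φ) = 0.5678.
K_a = 0.9934 × (0.9934 − 0.5678)/(0.9934 + 0.5678) = 0.2708.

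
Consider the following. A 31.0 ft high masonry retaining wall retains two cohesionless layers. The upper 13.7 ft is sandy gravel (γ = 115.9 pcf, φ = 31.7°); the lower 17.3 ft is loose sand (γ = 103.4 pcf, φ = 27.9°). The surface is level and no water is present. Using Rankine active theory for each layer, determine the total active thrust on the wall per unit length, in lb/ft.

18900 lb/ft

K_a1 = tan²(45°−31.7°/2) = 0.3111; K_a2 = tan²(45°−27.9°/2) = 0.3625.
Layer 1: σ at base = K_a1 γ₁ h₁ = 493.9 psf; P₁ = ½×493.9×13.7 = 3383.
Layer 2: σ_v at top = γ₁h₁ = 1588; σ_h top = K_a2×1588 = 575.5; σ_h base = K_a2×(1588+103.4×17.3) = 1224.
P₂ = ½(575.5+1224)×17.3 = 15570. Total P_a = 3383+15570 = 18950 lb/ft.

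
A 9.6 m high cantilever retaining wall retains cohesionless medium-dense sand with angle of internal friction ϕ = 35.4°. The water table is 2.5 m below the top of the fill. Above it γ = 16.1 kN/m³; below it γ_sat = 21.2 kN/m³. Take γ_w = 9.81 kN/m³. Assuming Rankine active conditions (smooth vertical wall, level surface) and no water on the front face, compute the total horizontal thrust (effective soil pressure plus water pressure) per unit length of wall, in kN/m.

K_a = tan²(45° − φ/2) = 0.2664.
γ' = 21.2 − 9.81 = 11.39 kN/m³. Depth below WT = 7.1 m.
σ'_h at WT = K_a γ d_w = 10.72 kPa; at base = 10.72 + K_a γ' × 7.1 = 32.27 kPa.
P₁ (0–2.5 m) = ½×10.72×2.5 = 13.40. P₂ (2.5–9.6 m) = ½(10.72+32.27)×7.1 = 152.6.
P_w = ½ γ_w h₂² = 0.5×9.81×7.1² = 247.3. Total = 13.40+152.6+247.3 = 413.3 kN/m.

413 kN/m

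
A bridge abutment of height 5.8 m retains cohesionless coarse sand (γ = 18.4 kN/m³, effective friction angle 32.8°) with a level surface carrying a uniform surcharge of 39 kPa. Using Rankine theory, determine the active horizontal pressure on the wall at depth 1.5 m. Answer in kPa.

19.8 kPa

K_a = (1 − sin φ)/(1 + sin φ) = 0.2973.
σ_v = γz + q = 18.4 × 1.5 + 39 = 66.60 kPa.
σ_h = K_a σ_v = 0.2973 × 66.60 = 19.80 kPa.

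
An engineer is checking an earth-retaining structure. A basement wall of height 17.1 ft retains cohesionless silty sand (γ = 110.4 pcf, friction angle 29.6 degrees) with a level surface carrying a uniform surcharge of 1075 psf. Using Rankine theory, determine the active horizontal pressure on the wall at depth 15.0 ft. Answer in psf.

K_a = (1 − sin φ)/(1 + sin φ) = 0.3387.
σ_v = γz + q = 110.4 × 15.0 + 1075 = 2731 psf.
σ_h = K_a σ_v = 0.3387 × 2731 = 925.1 psf.

925 psf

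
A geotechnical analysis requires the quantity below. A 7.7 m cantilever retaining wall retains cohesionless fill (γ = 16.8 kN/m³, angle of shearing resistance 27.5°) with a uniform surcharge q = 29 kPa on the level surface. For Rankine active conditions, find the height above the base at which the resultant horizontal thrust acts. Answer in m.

K_a = 0.3682.
Triangular part P₁ = ½K_aγH² = 183.4 at H/3 = 2.567 m; rectangular part P₂ = K_a q H = 82.22 at H/2 = 3.850 m.
ȳ = (P₁·2.567 + P₂·3.850)/(P₁+P₂) = 2.964 m.

2.96 m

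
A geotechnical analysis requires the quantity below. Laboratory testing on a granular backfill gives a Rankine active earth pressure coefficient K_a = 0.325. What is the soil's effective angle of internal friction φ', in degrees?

30.6°

K_a = tan²(45° − φ/2) ⇒ 45° − φ/2 = arctan(√0.325) = 29.69°.
φ = 2(45° − 29.69°) = 30.63°.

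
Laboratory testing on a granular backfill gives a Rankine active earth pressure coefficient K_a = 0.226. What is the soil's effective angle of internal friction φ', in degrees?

K_a = tan²(45° − φ/2) ⇒ 45° − φ/2 = arctan(√0.226) = 25.43°.
φ = 2(45° − 25.43°) = 39.15°.

39.1°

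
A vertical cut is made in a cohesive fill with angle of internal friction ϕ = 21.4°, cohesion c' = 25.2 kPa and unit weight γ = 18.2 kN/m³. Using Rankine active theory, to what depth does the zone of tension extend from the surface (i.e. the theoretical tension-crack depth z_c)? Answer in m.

4.06 m

K_a = tan²(45° − 21.4°/2) = 0.4653; √K_a = 0.6822.
The active pressure is zero where K_a γ z = 2c√K_a, so z_c = 2c/(γ√K_a) = 2×25.2/(18.2×0.6822) = 4.060 m.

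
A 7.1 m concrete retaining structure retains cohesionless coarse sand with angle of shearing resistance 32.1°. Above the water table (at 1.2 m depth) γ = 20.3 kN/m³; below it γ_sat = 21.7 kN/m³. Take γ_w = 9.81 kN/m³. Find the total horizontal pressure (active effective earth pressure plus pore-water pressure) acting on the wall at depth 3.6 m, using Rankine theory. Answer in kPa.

39.7 kPa

K_a = (1 − sin φ)/(1 + sin φ) = 0.3060.
γ' = 21.7 − 9.81 = 11.89 kN/m³.
Effective vertical stress at 3.6 m: σ'_v = 20.3×1.2 + 11.89×2.40 = 52.90 kPa.
σ'_h = K_a σ'_v = 0.3060 × 52.90 = 16.19 kPa; u = γ_w × 2.40 = 23.54 kPa.
Total σ_h = 16.19 + 23.54 = 39.73 kPa.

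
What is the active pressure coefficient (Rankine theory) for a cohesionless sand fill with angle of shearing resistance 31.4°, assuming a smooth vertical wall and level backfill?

0.315

K_a = tan²(45° − φ/2) = tan²(29.30°) = 0.3149.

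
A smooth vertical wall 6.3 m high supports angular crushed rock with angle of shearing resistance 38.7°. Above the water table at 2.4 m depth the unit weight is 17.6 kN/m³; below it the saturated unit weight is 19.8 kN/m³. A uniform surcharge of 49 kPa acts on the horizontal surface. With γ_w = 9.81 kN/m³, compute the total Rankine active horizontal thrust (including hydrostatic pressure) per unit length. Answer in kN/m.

K_a = tan²(45° − φ/2) = 0.2306.
γ' = 19.8 − 9.81 = 9.990 kN/m³. h₂ = H − d_w = 3.9 m.
σ'_h: at surface K_a·q = 11.30; at WT K_a(q+γd_w) = 21.04; at base K_a(q+γd_w+γ'h₂) = 30.02 kPa.
P₁ = ½(11.30+21.04)×2.4 = 38.80; P₂ = ½(21.04+30.02)×3.9 = 99.57; P_w = ½γ_w h₂² = 74.61.
Total = 38.80+99.57+74.61 = 213.0 kN/m.

213 kN/m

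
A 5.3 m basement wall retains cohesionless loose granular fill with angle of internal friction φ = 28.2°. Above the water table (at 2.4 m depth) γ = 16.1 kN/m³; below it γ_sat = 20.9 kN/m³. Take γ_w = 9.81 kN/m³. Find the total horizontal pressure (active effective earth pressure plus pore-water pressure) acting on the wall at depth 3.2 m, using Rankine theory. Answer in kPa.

24.9 kPa

K_a = (1 − sin φ)/(1 + sin φ) = 0.3582.
γ' = 20.9 − 9.81 = 11.09 kN/m³.
Effective vertical stress at 3.2 m: σ'_v = 16.1×2.4 + 11.09×0.800 = 47.51 kPa.
σ'_h = K_a σ'_v = 0.3582 × 47.51 = 17.02 kPa; u = γ_w × 0.800 = 7.848 kPa.
Total σ_h = 17.02 + 7.848 = 24.87 kPa.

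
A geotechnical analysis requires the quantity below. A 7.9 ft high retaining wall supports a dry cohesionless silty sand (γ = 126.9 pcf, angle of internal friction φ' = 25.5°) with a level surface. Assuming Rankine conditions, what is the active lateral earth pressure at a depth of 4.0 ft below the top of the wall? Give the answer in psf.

202 psf

K_a = (1 − sin φ)/(1 + sin φ) = 0.3981.
σ_h = K_a γ z = 0.3981 × 126.9 × 4.0 = 202.1 psf.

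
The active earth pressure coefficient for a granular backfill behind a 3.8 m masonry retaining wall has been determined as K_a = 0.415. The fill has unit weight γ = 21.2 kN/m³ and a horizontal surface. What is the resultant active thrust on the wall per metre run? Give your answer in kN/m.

P = ½ K_a γ H² = 0.5 × 0.415 × 21.2 × 3.8² = 63.52 kN/m.

63.5 kN/m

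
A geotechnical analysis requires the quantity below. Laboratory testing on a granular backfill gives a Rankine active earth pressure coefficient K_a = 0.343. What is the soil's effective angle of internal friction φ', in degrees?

K_a = tan²(45° − φ/2) ⇒ 45° − φ/2 = arctan(√0.343) = 30.36°.
φ = 2(45° − 30.36°) = 29.29°.

29.3°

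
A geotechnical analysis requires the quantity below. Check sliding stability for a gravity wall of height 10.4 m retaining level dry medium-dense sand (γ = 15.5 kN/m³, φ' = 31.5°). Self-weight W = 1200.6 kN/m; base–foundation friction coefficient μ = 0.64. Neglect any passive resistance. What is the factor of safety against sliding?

2.92

K_a = tan²(45° − 31.5°/2) = 0.3136.
P_a = ½K_aγH² = 0.5×0.3136×15.5×10.4² = 262.9 kN/m, acting at H/3 = 3.467 m above the base.
FS_sliding = μW / P_a = 0.64×1200.6 / 262.9 = 2.923.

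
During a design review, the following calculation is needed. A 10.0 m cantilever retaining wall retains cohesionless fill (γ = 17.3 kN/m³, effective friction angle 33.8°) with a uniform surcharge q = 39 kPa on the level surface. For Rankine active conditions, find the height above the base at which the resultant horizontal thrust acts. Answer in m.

3.85 m

K_a = 0.2851.
Triangular part P₁ = ½K_aγH² = 246.6 at H/3 = 3.333 m; rectangular part P₂ = K_a q H = 111.2 at H/2 = 5.000 m.
ȳ = (P₁·3.333 + P₂·5.000)/(P₁+P₂) = 3.851 m.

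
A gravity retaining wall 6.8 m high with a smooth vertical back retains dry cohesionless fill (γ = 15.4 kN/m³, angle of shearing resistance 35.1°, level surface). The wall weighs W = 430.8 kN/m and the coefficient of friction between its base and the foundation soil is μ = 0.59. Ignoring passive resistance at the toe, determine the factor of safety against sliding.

K_a = tan²(45° − 35.1°/2) = 0.2698.
P_a = ½K_aγH² = 0.5×0.2698×15.4×6.8² = 96.07 kN/m, acting at H/3 = 2.267 m above the base.
FS_sliding = μW / P_a = 0.59×430.8 / 96.07 = 2.646.

2.65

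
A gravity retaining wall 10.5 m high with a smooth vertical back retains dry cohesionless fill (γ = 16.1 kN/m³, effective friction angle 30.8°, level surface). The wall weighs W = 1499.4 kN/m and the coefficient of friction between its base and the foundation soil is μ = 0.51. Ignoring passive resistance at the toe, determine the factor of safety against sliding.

2.67

K_a = tan²(45° − 30.8°/2) = 0.3227.
P_a = ½K_aγH² = 0.5×0.3227×16.1×10.5² = 286.4 kN/m, acting at H/3 = 3.500 m above the base.
FS_sliding = μW / P_a = 0.51×1499.4 / 286.4 = 2.670.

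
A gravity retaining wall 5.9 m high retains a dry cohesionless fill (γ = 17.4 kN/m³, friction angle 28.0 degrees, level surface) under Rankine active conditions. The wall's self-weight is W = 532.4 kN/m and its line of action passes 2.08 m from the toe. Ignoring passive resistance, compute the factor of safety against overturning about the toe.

5.15

K_a = tan²(45° − 28.0°/2) = 0.3610.
P_a = ½K_aγH² = 0.5×0.3610×17.4×5.9² = 109.3 kN/m, acting at H/3 = 1.967 m above the base.
Overturning moment M_o = P_a × H/3 = 109.3 × 1.967 = 215.0.
Resisting moment M_r = W × 2.08 = 532.4 × 2.08 = 1107.
FS_overturning = M_r/M_o = 1107/215.0 = 5.150.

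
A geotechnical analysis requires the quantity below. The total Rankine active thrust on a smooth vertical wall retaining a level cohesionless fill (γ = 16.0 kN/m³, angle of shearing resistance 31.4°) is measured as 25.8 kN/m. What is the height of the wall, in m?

3.20 m

K_a = 0.3149. P_a = ½ K_a γ H² ⇒ H = √(2P_a/(K_a γ)).
H = √(2×25.8/(0.3149×16.0)) = 3.200 m.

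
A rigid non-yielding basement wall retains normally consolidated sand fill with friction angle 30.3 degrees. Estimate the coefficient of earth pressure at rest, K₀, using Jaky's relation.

K₀ = 1 − sin φ' = 1 − sin 30.3° = 0.4955.

0.495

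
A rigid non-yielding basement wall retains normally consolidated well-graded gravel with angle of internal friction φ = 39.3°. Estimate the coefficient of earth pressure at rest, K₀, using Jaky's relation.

0.367

K₀ = 1 − sin φ' = 1 − sin 39.3° = 0.3666.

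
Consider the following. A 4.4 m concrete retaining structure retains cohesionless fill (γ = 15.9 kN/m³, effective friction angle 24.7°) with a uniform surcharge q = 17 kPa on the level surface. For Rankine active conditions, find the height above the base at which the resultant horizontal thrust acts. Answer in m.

K_a = 0.4106.
Triangular part P₁ = ½K_aγH² = 63.19 at H/3 = 1.467 m; rectangular part P₂ = K_a q H = 30.71 at H/2 = 2.200 m.
ȳ = (P₁·1.467 + P₂·2.200)/(P₁+P₂) = 1.707 m.

1.71 m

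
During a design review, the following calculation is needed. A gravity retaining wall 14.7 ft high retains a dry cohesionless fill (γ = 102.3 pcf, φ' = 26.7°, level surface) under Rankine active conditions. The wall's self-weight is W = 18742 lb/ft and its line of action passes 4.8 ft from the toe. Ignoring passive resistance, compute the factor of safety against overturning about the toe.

K_a = tan²(45° − 26.7°/2) = 0.3800.
P_a = ½K_aγH² = 0.5×0.3800×102.3×14.7² = 4200 lb/ft, acting at H/3 = 4.900 ft above the base.
Overturning moment M_o = P_a × H/3 = 4200 × 4.900 = 20580.
Resisting moment M_r = W × 4.8 = 18742 × 4.8 = 89960.
FS_overturning = M_r/M_o = 89960/20580 = 4.372.

4.37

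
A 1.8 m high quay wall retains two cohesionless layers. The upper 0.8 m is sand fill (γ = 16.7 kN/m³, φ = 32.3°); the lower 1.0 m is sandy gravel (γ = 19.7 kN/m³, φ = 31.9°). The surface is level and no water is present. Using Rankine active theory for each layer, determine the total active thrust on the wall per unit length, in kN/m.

8.78 kN/m

K_a1 = tan²(45°−32.3°/2) = 0.3035; K_a2 = tan²(45°−31.9°/2) = 0.3085.
Layer 1: σ at base = K_a1 γ₁ h₁ = 4.055 kPa; P₁ = ½×4.055×0.8 = 1.622.
Layer 2: σ_v at top = γ₁h₁ = 13.36; σ_h top = K_a2×13.36 = 4.122; σ_h base = K_a2×(13.36+19.7×1.0) = 10.20.
P₂ = ½(4.122+10.20)×1.0 = 7.161. Total P_a = 1.622+7.161 = 8.783 kN/m.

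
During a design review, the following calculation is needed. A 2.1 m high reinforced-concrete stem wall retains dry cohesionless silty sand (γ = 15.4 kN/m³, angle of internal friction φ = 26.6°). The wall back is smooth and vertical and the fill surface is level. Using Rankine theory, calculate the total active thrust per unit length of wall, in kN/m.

13.0 kN/m

K_a = tan²(45° − φ/2) = 0.3814.
P_a = ½ K_a γ H² = 0.5 × 0.3814 × 15.4 × 2.1² = 12.95 kN/m.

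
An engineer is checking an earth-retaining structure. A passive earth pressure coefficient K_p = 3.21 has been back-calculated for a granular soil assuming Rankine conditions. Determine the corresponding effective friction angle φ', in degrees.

31.7°

K_p = (1+sin φ)/(1−sin φ) ⇒ sin φ = (K_p − 1)/(K_p + 1) = 0.5249.
φ = arcsin(0.5249) = 31.66°.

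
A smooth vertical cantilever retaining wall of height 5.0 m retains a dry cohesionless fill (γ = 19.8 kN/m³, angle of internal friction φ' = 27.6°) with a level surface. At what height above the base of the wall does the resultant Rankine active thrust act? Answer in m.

1.67 m

K_a = 0.3668.
The pressure distribution is triangular, so the resultant acts at H/3 above the base = 5.0/3 = 1.667 m.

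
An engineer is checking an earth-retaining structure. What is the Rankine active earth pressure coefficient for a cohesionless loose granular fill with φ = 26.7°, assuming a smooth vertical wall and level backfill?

K_a = (1 − sin φ)/(1 + sin φ) = (1 − sin 26.7°)/(1 + sin 26.7°) = 0.3800.

0.380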